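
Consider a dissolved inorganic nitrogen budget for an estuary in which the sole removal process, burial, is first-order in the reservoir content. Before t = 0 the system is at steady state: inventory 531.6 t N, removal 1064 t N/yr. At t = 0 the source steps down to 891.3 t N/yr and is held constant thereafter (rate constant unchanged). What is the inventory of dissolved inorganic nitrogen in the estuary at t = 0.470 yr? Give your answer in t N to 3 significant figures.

479 t N

Residence time τ = M₀/F₀ = 0.4996 yr. The eventual steady state is M_∞ = M₀·(F₁/F₀) = 531.6 × 891.3/1064 = 445.31 t N.
The anomaly ΔM(t) = M(t) − M_∞ decays as ΔM₀·e^(−t/τ) with ΔM₀ = 531.6 − 445.31 = 86.29 t N.
At t = 0.470 yr, e^(−t/τ) = e^(−0.9407) = 0.3904, so ΔM = 33.68 t N and M = 445.31 + 33.68 = 479.00 t N.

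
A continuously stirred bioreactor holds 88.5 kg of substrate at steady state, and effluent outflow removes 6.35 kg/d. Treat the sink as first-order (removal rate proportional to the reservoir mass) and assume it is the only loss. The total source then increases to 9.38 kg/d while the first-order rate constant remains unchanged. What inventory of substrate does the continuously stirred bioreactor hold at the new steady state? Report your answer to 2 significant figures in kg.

130 kg

Rate constant k = F/M = 6.35 / 88.5 = 0.07175 d⁻¹.
At the new steady state, source = k·M_new ⇒ M_new = 9.38 / 0.07175 = 130.7 kg.
(Equivalently M_new = M × F_new/F_old = 88.5 × 9.38/6.35.)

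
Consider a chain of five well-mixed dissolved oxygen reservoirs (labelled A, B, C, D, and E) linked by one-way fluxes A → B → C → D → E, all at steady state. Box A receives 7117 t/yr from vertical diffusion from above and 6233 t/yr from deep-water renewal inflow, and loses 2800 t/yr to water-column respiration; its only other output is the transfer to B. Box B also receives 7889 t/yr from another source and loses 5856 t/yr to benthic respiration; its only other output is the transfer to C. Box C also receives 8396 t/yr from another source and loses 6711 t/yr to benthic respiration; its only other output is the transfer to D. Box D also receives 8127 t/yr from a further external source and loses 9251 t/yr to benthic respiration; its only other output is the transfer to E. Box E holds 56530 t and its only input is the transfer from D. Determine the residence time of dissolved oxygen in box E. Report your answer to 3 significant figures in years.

4.30 yr

Box A: F(A→B) = (7117 + 6233) − 2800 = 10550 t/yr.
Box B: F(B→C) = (10550 + 7889) − 5856 = 12583 t/yr.
Box C: F(C→D) = (12583 + 8396) − 6711 = 14268 t/yr.
Box D: F(D→E) = (14268 + 8127) − 9251 = 13144 t/yr.
Box E throughput = its input = 13144 t/yr; τ = 56530 / 13144 = 4.301 yr.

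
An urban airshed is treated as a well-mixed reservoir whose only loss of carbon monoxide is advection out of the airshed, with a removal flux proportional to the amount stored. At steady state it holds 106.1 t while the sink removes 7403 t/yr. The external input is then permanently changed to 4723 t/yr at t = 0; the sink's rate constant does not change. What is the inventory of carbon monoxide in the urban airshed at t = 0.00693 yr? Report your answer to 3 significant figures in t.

Residence time τ = M₀/F₀ = 0.01433 yr. The eventual steady state is M_∞ = M₀·(F₁/F₀) = 106.1 × 4723/7403 = 67.690 t.
The anomaly ΔM(t) = M(t) − M_∞ decays as ΔM₀·e^(−t/τ) with ΔM₀ = 106.1 − 67.690 = 38.41 t.
At t = 0.00693 yr, e^(−t/τ) = e^(−0.4835) = 0.6166, so ΔM = 23.68 t and M = 67.690 + 23.68 = 91.374 t.

91.4 t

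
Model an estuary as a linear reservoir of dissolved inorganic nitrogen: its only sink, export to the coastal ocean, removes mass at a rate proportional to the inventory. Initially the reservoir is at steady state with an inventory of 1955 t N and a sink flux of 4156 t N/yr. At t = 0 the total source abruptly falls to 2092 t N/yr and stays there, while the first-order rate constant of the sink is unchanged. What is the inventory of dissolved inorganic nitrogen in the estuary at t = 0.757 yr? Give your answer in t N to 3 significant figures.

1180 t N

The sink rate constant is k = F₀/M₀ = 4156/1955 = 2.126 yr⁻¹.
Solving dM/dt = F₁ − kM with M(0) = M₀ gives M(t) = F₁/k + (M₀ − F₁/k)·e^(−kt).
F₁/k = 2092/2.126 = 984.09 t N; kt = 2.126 × 0.757 = 1.609, e^(−kt) = 0.2000.
M(0.757) = 984.09 + (1955 − 984.09) × 0.2000 = 984.09 + 194.2 = 1178.3 t N.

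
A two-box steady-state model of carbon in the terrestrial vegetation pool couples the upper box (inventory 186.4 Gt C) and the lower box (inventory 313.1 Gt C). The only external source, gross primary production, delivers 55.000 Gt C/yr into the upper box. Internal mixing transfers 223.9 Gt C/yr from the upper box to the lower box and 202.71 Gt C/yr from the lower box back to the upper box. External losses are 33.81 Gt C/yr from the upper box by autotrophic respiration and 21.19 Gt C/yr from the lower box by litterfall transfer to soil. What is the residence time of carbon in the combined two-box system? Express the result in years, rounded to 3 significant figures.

9.08 yr

For the system as a whole, the A↔B exchange is internal and contributes nothing to the throughput; only the external sinks remove mass.
M_total = 186.4 + 313.1 = 499.50 Gt C.
ΣF_external_out = 33.81 + 21.19 = 55.000 Gt C/yr.
τ = M_total / ΣF_ext = 499.50 / 55.000 = 9.082 yr.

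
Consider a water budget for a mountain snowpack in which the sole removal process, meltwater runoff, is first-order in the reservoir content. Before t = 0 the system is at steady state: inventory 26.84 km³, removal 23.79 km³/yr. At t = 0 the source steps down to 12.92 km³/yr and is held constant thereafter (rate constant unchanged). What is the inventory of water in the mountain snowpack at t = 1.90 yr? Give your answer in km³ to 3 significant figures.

Residence time τ = M₀/F₀ = 1.128 yr. The eventual steady state is M_∞ = M₀·(F₁/F₀) = 26.84 × 12.92/23.79 = 14.576 km³.
The anomaly ΔM(t) = M(t) − M_∞ decays as ΔM₀·e^(−t/τ) with ΔM₀ = 26.84 − 14.576 = 12.26 km³.
At t = 1.90 yr, e^(−t/τ) = e^(−1.684) = 0.1856, so ΔM = 2.276 km³ and M = 14.576 + 2.276 = 16.853 km³.

16.9 km³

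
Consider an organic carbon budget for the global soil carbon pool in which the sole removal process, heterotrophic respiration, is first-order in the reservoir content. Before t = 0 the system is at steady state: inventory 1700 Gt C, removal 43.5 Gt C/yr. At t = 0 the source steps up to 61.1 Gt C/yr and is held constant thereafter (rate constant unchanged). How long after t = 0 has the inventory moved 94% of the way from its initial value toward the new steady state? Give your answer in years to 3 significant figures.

110 yr

τ = M₀/F₀ = 1700/43.5 = 39.08 yr.
The remaining gap fraction is e^(−t/τ); 94% covered ⇒ e^(−t/τ) = 0.0600.
t = −τ ln(0.0600) = 39.08 × 2.813 = 109.9 yr.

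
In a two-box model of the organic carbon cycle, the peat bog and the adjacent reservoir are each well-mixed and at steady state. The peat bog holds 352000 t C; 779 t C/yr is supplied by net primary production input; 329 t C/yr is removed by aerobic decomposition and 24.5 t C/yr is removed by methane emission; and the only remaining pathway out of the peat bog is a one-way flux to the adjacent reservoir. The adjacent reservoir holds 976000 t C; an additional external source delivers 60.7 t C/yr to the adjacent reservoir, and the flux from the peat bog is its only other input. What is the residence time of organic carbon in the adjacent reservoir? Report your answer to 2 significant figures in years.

Balance the peat bog: ΣF_in = 779.00 t C/yr.
Flux to the adjacent reservoir = ΣF_in − (329 + 24.5) = 425.50 t C/yr.
Total input to the adjacent reservoir = 425.50 + 60.7 = 486.20 t C/yr; at steady state this equals its total output.
τ = M / F = 976000 / 486.20 = 2007 yr.

2000 yr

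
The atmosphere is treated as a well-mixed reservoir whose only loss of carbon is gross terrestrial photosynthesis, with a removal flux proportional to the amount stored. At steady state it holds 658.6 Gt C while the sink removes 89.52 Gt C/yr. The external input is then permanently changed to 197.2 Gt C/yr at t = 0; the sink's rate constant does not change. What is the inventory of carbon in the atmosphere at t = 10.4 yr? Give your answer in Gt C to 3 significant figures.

1260 Gt C

Residence time τ = M₀/F₀ = 7.357 yr. The eventual steady state is M_∞ = M₀·(F₁/F₀) = 658.6 × 197.2/89.52 = 1450.8 Gt C.
The anomaly ΔM(t) = M(t) − M_∞ decays as ΔM₀·e^(−t/τ) with ΔM₀ = 658.6 − 1450.8 = −792.2 Gt C.
At t = 10.4 yr, e^(−t/τ) = e^(−1.414) = 0.2433, so ΔM = −192.7 Gt C and M = 1450.8 − 192.7 = 1258.1 Gt C.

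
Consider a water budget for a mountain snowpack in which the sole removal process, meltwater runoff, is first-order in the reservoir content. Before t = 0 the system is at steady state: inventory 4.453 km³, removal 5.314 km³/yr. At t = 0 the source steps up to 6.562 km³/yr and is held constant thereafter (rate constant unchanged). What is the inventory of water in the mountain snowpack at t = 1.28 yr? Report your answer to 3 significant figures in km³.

The sink rate constant is k = F₀/M₀ = 5.314/4.453 = 1.193 yr⁻¹.
Solving dM/dt = F₁ − kM with M(0) = M₀ gives M(t) = F₁/k + (M₀ − F₁/k)·e^(−kt).
F₁/k = 6.562/1.193 = 5.4988 km³; kt = 1.193 × 1.28 = 1.527, e^(−kt) = 0.2171.
M(1.28) = 5.4988 + (4.453 − 5.4988) × 0.2171 = 5.4988 − 0.2270 = 5.2718 km³.

5.27 km³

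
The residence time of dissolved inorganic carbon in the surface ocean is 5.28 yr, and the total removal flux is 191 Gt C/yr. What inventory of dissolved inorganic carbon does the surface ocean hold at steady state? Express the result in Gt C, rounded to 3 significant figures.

τ = M/F ⇒ M = τ × F = 5.28 × 191 = 1008 Gt C.

1010 Gt C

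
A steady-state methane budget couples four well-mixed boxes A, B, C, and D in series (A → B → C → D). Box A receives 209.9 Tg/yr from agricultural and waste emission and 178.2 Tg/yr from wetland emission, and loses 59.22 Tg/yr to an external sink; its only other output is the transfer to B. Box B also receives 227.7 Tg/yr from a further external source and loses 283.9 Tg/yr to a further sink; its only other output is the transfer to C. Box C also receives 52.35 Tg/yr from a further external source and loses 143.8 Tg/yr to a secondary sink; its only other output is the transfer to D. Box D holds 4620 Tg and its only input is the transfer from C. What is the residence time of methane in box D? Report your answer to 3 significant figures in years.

25.5 yr

Box A: F(A→B) = (209.9 + 178.2) − 59.22 = 328.88 Tg/yr.
Box B: F(B→C) = (328.88 + 227.7) − 283.9 = 272.68 Tg/yr.
Box C: F(C→D) = (272.68 + 52.35) − 143.8 = 181.23 Tg/yr.
Box D throughput = its input = 181.23 Tg/yr; τ = 4620 / 181.23 = 25.49 yr.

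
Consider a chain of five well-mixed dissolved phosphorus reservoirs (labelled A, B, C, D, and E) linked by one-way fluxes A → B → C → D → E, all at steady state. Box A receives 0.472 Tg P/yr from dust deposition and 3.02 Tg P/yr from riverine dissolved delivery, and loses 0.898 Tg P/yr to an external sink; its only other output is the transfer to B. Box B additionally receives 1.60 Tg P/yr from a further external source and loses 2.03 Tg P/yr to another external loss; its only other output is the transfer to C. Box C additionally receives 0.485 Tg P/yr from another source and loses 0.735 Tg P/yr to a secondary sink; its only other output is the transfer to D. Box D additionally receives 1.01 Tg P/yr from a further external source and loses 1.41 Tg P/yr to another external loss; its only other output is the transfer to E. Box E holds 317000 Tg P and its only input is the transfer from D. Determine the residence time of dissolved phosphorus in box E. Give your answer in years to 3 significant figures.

209000 yr

Box A: F(A→B) = (0.472 + 3.02) − 0.898 = 2.5940 Tg P/yr.
Box B: F(B→C) = (2.5940 + 1.60) − 2.03 = 2.1640 Tg P/yr.
Box C: F(C→D) = (2.1640 + 0.485) − 0.735 = 1.9140 Tg P/yr.
Box D: F(D→E) = (1.9140 + 1.01) − 1.41 = 1.5140 Tg P/yr.
Box E throughput = its input = 1.5140 Tg P/yr; τ = 317000 / 1.5140 = 209400 yr.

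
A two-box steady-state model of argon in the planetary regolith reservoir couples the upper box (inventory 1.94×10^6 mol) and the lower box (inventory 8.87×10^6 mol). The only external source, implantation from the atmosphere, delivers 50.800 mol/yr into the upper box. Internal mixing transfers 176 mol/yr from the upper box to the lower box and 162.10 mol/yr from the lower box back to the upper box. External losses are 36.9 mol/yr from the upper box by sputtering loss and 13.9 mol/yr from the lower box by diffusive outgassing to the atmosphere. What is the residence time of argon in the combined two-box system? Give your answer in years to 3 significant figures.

Treat the two boxes together as one reservoir: the mixing fluxes between them are internal recycling, so τ = ΣM / Σ(external losses).
M_total = 1.94×10^6 + 8.87×10^6 = 1.0810×10^7 mol.
ΣF_external_out = 36.9 + 13.9 = 50.800 mol/yr.
τ = M_total / ΣF_ext = 1.0810×10^7 / 50.800 = 212800 yr.

213000 yr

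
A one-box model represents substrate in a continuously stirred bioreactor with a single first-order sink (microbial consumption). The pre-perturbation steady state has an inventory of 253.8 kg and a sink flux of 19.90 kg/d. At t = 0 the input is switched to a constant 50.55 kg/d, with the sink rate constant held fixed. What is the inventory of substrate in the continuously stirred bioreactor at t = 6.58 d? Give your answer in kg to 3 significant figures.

411 kg

Residence time τ = M₀/F₀ = 12.75 d. The eventual steady state is M_∞ = M₀·(F₁/F₀) = 253.8 × 50.55/19.90 = 644.70 kg.
The anomaly ΔM(t) = M(t) − M_∞ decays as ΔM₀·e^(−t/τ) with ΔM₀ = 253.8 − 644.70 = −390.9 kg.
At t = 6.58 d, e^(−t/τ) = e^(−0.5159) = 0.5969, so ΔM = −233.3 kg and M = 644.70 − 233.3 = 411.35 kg.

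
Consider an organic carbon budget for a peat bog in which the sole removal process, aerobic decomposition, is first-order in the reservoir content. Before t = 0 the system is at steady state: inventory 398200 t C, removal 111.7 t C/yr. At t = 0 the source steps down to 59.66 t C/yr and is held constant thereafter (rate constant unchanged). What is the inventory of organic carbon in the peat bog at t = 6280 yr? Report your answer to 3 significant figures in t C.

Residence time τ = M₀/F₀ = 3565 yr. The eventual steady state is M_∞ = M₀·(F₁/F₀) = 398200 × 59.66/111.7 = 212680 t C.
The anomaly ΔM(t) = M(t) − M_∞ decays as ΔM₀·e^(−t/τ) with ΔM₀ = 398200 − 212680 = 185500 t C.
At t = 6280 yr, e^(−t/τ) = e^(−1.762) = 0.1718, so ΔM = 31870 t C and M = 212680 + 31870 = 244550 t C.

245000 t C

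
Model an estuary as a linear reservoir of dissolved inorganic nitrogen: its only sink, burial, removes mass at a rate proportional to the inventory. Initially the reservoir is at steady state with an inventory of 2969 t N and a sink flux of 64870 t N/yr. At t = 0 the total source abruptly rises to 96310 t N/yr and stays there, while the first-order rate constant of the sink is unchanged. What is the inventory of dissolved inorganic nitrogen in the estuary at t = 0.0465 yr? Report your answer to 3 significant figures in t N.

3890 t N

The sink rate constant is k = F₀/M₀ = 64870/2969 = 21.85 yr⁻¹.
Solving dM/dt = F₁ − kM with M(0) = M₀ gives M(t) = F₁/k + (M₀ − F₁/k)·e^(−kt).
F₁/k = 96310/21.85 = 4408.0 t N; kt = 21.85 × 0.0465 = 1.016, e^(−kt) = 0.3620.
M(0.0465) = 4408.0 + (2969 − 4408.0) × 0.3620 = 4408.0 − 521.0 = 3887.0 t N.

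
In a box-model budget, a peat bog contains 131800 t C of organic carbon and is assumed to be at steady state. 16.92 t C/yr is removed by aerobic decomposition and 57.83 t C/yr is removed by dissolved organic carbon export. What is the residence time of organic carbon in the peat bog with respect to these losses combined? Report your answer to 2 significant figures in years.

Total removal = 16.92 + 57.83 = 74.750 t C/yr.
τ = M / ΣF_out = 131800 / 74.750 = 1763 yr.

1800 yr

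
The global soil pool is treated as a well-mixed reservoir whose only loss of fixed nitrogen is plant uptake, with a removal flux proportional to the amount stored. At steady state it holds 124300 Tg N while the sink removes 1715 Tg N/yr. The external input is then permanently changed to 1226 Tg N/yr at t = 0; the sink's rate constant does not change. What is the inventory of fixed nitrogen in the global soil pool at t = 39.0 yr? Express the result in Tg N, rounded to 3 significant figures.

110000 Tg N

τ = M₀/F₀ = 124300/1715 = 72.48 yr; rate constant k = 1/τ.
New steady state M_∞ = F₁/k = F₁·τ = 1226 × 72.48 = 88858 Tg N.
M(t) = M_∞ + (M₀ − M_∞)·e^(−t/τ); t/τ = 39.0/72.48 = 0.5381, so e^(−t/τ) = 0.5839.
M(t) = 88858 + 35440 × 0.5839 = 109550 Tg N.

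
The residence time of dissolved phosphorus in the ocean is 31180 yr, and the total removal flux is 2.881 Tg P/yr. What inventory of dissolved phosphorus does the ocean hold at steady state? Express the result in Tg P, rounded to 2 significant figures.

τ = M/F ⇒ M = τ × F = 31180 × 2.881 = 89830 Tg P.

90000 Tg P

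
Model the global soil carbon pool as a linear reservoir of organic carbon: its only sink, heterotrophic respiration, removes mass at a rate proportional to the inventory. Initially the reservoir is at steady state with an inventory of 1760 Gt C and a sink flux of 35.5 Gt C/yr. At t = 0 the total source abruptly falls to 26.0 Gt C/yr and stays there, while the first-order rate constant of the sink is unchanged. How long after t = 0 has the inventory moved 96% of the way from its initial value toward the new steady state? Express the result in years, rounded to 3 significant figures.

160 yr

τ = M₀/F₀ = 1760/35.5 = 49.58 yr.
The remaining gap fraction is e^(−t/τ); 96% covered ⇒ e^(−t/τ) = 0.0400.
t = −τ ln(0.0400) = 49.58 × 3.219 = 159.6 yr.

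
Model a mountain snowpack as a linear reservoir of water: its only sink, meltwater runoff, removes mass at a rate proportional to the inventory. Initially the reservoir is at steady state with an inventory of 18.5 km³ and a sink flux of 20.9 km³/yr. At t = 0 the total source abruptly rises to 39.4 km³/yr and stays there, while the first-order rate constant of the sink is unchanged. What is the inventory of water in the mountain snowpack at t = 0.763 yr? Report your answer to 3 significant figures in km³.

28.0 km³

Residence time τ = M₀/F₀ = 0.8852 yr. The eventual steady state is M_∞ = M₀·(F₁/F₀) = 18.5 × 39.4/20.9 = 34.876 km³.
The anomaly ΔM(t) = M(t) − M_∞ decays as ΔM₀·e^(−t/τ) with ΔM₀ = 18.5 − 34.876 = −16.38 km³.
At t = 0.763 yr, e^(−t/τ) = e^(−0.8620) = 0.4223, so ΔM = −6.916 km³ and M = 34.876 − 6.916 = 27.960 km³.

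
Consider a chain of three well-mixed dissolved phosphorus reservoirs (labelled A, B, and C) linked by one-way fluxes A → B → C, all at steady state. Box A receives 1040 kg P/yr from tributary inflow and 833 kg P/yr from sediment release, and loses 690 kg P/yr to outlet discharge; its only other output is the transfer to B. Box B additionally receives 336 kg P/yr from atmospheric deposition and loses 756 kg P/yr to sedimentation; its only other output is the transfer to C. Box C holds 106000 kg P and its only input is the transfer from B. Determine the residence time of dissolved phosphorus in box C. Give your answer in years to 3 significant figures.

139 yr

Box A: F(A→B) = (1040 + 833) − 690 = 1183.0 kg P/yr.
Box B: F(B→C) = (1183.0 + 336) − 756 = 763.00 kg P/yr.
Box C throughput = its input = 763.00 kg P/yr; τ = 106000 / 763.00 = 138.9 yr.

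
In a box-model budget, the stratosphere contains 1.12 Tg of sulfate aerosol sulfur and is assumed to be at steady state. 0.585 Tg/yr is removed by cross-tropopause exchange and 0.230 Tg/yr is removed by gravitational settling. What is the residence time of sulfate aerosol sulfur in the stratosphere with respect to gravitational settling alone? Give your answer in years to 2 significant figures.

Residence time with respect to a single sink: τ = M / F_sink.
τ = 1.12 / 0.230 = 4.870 yr.

4.9 yr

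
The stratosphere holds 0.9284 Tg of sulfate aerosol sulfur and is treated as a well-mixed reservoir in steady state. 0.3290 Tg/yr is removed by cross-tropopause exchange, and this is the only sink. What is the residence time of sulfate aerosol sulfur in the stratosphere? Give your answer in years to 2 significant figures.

τ = M / F = 0.9284 / 0.3290 = 2.822 yr.

2.8 yr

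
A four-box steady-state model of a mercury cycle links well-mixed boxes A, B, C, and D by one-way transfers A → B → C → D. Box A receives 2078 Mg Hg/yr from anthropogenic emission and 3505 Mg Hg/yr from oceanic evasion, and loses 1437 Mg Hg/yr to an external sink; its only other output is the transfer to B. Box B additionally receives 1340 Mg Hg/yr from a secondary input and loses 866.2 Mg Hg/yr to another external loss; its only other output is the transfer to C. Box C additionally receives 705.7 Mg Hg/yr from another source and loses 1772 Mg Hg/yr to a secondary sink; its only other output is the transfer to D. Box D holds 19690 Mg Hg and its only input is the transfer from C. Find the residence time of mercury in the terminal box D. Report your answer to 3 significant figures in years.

5.54 yr

Box A: F(A→B) = (2078 + 3505) − 1437 = 4146.0 Mg Hg/yr.
Box B: F(B→C) = (4146.0 + 1340) − 866.2 = 4619.8 Mg Hg/yr.
Box C: F(C→D) = (4619.8 + 705.7) − 1772 = 3553.5 Mg Hg/yr.
Box D throughput = its input = 3553.5 Mg Hg/yr; τ = 19690 / 3553.5 = 5.541 yr.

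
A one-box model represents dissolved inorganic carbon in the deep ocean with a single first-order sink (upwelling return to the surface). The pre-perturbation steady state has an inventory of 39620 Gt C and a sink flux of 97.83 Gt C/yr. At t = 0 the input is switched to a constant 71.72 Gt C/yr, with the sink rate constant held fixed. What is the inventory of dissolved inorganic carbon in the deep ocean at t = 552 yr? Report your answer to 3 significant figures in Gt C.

31800 Gt C

The sink rate constant is k = F₀/M₀ = 97.83/39620 = 0.002469 yr⁻¹.
Solving dM/dt = F₁ − kM with M(0) = M₀ gives M(t) = F₁/k + (M₀ − F₁/k)·e^(−kt).
F₁/k = 71.72/0.002469 = 29046 Gt C; kt = 0.002469 × 552 = 1.363, e^(−kt) = 0.2559.
M(552) = 29046 + (39620 − 29046) × 0.2559 = 29046 + 2706 = 31752 Gt C.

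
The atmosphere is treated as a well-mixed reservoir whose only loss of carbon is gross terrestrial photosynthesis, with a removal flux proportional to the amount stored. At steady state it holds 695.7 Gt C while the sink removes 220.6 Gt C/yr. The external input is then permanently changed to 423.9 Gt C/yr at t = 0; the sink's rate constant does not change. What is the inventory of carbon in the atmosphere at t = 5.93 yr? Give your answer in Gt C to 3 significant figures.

Residence time τ = M₀/F₀ = 3.154 yr. The eventual steady state is M_∞ = M₀·(F₁/F₀) = 695.7 × 423.9/220.6 = 1336.8 Gt C.
The anomaly ΔM(t) = M(t) − M_∞ decays as ΔM₀·e^(−t/τ) with ΔM₀ = 695.7 − 1336.8 = −641.1 Gt C.
At t = 5.93 yr, e^(−t/τ) = e^(−1.880) = 0.1525, so ΔM = −97.80 Gt C and M = 1336.8 − 97.80 = 1239.0 Gt C.

1240 Gt C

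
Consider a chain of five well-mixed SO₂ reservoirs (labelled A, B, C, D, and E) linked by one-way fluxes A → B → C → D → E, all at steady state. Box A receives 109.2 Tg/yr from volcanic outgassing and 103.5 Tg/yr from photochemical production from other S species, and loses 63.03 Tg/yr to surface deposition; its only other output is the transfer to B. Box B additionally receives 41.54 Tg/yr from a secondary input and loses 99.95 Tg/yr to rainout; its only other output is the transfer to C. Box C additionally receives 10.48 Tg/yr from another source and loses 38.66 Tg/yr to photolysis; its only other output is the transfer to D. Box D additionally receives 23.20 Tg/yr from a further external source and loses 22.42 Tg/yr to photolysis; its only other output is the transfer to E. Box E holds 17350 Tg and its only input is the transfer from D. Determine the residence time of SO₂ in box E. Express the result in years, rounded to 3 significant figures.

272 yr

Box A: F(A→B) = (109.2 + 103.5) − 63.03 = 149.67 Tg/yr.
Box B: F(B→C) = (149.67 + 41.54) − 99.95 = 91.260 Tg/yr.
Box C: F(C→D) = (91.260 + 10.48) − 38.66 = 63.080 Tg/yr.
Box D: F(D→E) = (63.080 + 23.20) − 22.42 = 63.860 Tg/yr.
Box E throughput = its input = 63.860 Tg/yr; τ = 17350 / 63.860 = 271.7 yr.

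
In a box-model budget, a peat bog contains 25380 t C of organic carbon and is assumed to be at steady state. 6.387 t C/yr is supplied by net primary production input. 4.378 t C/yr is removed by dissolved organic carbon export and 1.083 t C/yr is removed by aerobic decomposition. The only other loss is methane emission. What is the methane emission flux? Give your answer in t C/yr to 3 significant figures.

At steady state ΣF_in = ΣF_out.
ΣF_in = 6.3870 t C/yr.
Methane emission flux = ΣF_in − (4.378 + 1.083) = 6.3870 − 5.461 = 0.9260 t C/yr.

0.926 t C/yr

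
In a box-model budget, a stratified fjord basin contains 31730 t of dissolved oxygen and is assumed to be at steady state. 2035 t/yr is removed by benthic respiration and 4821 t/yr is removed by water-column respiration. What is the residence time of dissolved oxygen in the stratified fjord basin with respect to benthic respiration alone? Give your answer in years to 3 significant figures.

Residence time with respect to a single sink: τ = M / F_sink.
τ = 31730 / 2035 = 15.59 yr.

15.6 yr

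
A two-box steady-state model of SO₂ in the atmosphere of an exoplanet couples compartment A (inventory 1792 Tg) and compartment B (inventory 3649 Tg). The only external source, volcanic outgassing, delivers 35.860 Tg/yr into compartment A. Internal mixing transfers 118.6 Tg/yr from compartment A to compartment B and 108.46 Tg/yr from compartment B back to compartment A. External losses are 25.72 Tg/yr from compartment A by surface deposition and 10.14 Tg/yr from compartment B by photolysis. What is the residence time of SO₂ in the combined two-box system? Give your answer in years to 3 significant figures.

152 yr

Treat the two boxes together as one reservoir: the mixing fluxes between them are internal recycling, so τ = ΣM / Σ(external losses).
M_total = 1792 + 3649 = 5441.0 Tg.
ΣF_external_out = 25.72 + 10.14 = 35.860 Tg/yr.
τ = M_total / ΣF_ext = 5441.0 / 35.860 = 151.7 yr.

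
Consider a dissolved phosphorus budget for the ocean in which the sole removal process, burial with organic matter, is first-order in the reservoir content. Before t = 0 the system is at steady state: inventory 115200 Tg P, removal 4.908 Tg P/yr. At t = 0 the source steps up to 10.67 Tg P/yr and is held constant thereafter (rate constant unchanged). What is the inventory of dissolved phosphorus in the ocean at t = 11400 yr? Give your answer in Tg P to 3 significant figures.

167000 Tg P

τ = M₀/F₀ = 115200/4.908 = 23470 yr; rate constant k = 1/τ.
New steady state M_∞ = F₁/k = F₁·τ = 10.67 × 23470 = 250440 Tg P.
M(t) = M_∞ + (M₀ − M_∞)·e^(−t/τ); t/τ = 11400/23470 = 0.4857, so e^(−t/τ) = 0.6153.
M(t) = 250440 − 135200 × 0.6153 = 167230 Tg P.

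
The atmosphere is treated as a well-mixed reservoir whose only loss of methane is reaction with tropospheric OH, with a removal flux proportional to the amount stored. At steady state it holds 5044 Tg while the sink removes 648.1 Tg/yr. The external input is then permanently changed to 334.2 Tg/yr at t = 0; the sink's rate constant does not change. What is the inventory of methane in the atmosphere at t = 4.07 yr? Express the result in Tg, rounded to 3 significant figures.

4050 Tg

τ = M₀/F₀ = 5044/648.1 = 7.783 yr; rate constant k = 1/τ.
New steady state M_∞ = F₁/k = F₁·τ = 334.2 × 7.783 = 2601.0 Tg.
M(t) = M_∞ + (M₀ − M_∞)·e^(−t/τ); t/τ = 4.07/7.783 = 0.5230, so e^(−t/τ) = 0.5928.
M(t) = 2601.0 + 2443 × 0.5928 = 4049.1 Tg.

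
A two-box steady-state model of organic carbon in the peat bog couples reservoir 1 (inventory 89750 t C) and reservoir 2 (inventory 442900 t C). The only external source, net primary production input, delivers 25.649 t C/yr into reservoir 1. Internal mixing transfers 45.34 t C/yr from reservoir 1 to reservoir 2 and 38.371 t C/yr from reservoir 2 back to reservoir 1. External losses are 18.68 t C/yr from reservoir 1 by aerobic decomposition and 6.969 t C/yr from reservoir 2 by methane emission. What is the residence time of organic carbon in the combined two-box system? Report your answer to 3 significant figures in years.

For the system as a whole, the A↔B exchange is internal and contributes nothing to the throughput; only the external sinks remove mass.
M_total = 89750 + 442900 = 532650 t C.
ΣF_external_out = 18.68 + 6.969 = 25.649 t C/yr.
τ = M_total / ΣF_ext = 532650 / 25.649 = 20770 yr.

20800 yr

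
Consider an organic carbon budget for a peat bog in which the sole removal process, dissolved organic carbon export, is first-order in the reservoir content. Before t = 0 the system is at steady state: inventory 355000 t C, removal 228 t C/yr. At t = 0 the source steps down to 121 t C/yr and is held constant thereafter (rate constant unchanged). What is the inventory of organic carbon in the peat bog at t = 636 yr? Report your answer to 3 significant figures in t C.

τ = M₀/F₀ = 355000/228 = 1557 yr; rate constant k = 1/τ.
New steady state M_∞ = F₁/k = F₁·τ = 121 × 1557 = 188400 t C.
M(t) = M_∞ + (M₀ − M_∞)·e^(−t/τ); t/τ = 636/1557 = 0.4085, so e^(−t/τ) = 0.6647.
M(t) = 188400 + 166600 × 0.6647 = 299130 t C.

299000 t C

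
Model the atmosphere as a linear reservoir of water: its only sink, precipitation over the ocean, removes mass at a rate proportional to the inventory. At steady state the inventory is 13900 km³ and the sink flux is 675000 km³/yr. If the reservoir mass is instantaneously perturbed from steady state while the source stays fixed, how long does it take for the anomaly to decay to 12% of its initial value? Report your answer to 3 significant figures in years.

For a linear reservoir the anomaly decays as exp(−t/τ) with τ = M/F = 13900/675000 = 0.02059 yr.
exp(−t/τ) = 0.12 ⇒ t = −τ ln(0.12) = 0.02059 × 2.120 = 0.04366 yr.

0.0437 yr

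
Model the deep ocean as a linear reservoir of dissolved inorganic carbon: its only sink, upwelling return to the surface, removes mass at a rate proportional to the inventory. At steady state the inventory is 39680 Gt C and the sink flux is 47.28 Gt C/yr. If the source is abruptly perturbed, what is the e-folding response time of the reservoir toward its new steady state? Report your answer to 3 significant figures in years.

For a linear reservoir the response time equals the residence time τ = M/F.
τ = 39680 / 47.28 = 839.3 yr.

839 yr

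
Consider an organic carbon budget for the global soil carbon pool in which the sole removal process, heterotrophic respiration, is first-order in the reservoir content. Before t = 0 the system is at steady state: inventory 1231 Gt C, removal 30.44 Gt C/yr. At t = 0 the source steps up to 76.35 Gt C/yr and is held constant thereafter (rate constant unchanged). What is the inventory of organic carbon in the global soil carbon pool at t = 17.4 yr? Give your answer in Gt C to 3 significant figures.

1880 Gt C

Residence time τ = M₀/F₀ = 40.44 yr. The eventual steady state is M_∞ = M₀·(F₁/F₀) = 1231 × 76.35/30.44 = 3087.6 Gt C.
The anomaly ΔM(t) = M(t) − M_∞ decays as ΔM₀·e^(−t/τ) with ΔM₀ = 1231 − 3087.6 = −1857 Gt C.
At t = 17.4 yr, e^(−t/τ) = e^(−0.4303) = 0.6503, so ΔM = −1207 Gt C and M = 3087.6 − 1207 = 1880.2 Gt C.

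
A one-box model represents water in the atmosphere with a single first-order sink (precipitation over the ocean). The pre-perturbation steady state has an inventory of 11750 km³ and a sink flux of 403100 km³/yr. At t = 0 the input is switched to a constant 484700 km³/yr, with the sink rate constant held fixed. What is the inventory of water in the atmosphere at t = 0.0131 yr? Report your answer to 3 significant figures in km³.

The sink rate constant is k = F₀/M₀ = 403100/11750 = 34.31 yr⁻¹.
Solving dM/dt = F₁ − kM with M(0) = M₀ gives M(t) = F₁/k + (M₀ − F₁/k)·e^(−kt).
F₁/k = 484700/34.31 = 14129 km³; kt = 34.31 × 0.0131 = 0.4494, e^(−kt) = 0.6380.
M(0.0131) = 14129 + (11750 − 14129) × 0.6380 = 14129 − 1518 = 12611 km³.

12600 km³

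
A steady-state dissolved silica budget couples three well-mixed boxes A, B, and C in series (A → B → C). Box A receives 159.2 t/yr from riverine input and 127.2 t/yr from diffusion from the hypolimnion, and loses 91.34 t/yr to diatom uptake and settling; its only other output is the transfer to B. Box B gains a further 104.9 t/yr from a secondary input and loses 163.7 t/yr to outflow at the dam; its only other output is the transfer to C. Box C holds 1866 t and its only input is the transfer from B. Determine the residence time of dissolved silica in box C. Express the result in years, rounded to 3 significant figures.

13.7 yr

Box A: F(A→B) = (159.2 + 127.2) − 91.34 = 195.06 t/yr.
Box B: F(B→C) = (195.06 + 104.9) − 163.7 = 136.26 t/yr.
Box C throughput = its input = 136.26 t/yr; τ = 1866 / 136.26 = 13.69 yr.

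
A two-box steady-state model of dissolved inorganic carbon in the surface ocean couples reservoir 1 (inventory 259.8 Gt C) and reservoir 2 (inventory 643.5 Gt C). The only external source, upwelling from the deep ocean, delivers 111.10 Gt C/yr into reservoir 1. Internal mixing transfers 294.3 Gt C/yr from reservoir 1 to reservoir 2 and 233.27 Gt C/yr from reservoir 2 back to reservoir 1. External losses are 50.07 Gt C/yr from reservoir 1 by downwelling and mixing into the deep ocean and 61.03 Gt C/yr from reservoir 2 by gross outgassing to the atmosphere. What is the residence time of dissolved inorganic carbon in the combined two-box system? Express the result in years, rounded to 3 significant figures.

8.13 yr

Residence time in the combined system uses the total inventory and the total *external* removal — internal exchanges between the two boxes cancel.
M_total = 259.8 + 643.5 = 903.30 Gt C.
ΣF_external_out = 50.07 + 61.03 = 111.10 Gt C/yr.
τ = M_total / ΣF_ext = 903.30 / 111.10 = 8.131 yr.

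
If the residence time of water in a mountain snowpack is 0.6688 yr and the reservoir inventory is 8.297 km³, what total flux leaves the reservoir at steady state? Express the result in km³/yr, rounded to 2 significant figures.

12 km³/yr

F = M / τ = 8.297 / 0.6688 = 12.41 km³/yr.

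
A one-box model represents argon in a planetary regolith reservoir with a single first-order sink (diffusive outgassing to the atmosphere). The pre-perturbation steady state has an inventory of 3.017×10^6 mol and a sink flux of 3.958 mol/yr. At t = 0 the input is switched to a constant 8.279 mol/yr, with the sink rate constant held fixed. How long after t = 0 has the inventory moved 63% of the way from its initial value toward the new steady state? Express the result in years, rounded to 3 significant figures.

τ = M₀/F₀ = 3.017×10^6/3.958 = 762300 yr.
The remaining gap fraction is e^(−t/τ); 63% covered ⇒ e^(−t/τ) = 0.370.
t = −τ ln(0.370) = 762300 × 0.9943 = 757900 yr.

758000 yr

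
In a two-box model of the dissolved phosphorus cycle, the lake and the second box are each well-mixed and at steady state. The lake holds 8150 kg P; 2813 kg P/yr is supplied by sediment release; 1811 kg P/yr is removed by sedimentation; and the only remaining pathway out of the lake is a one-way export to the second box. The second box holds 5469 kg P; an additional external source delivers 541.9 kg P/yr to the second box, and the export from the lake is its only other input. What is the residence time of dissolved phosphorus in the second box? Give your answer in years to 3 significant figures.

3.54 yr

Balance the lake: ΣF_in = 2813.0 kg P/yr.
Export to the second box = ΣF_in − (1811) = 1002.0 kg P/yr.
Total input to the second box = 1002.0 + 541.9 = 1543.9 kg P/yr; at steady state this equals its total output.
τ = M / F = 5469 / 1543.9 = 3.542 yr.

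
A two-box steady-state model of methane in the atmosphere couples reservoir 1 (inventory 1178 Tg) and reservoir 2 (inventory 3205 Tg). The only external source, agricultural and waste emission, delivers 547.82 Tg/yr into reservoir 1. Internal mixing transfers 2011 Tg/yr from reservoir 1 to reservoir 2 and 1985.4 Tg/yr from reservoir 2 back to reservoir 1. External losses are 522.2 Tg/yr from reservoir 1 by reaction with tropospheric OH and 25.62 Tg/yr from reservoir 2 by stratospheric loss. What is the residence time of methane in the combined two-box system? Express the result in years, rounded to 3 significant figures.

Residence time in the combined system uses the total inventory and the total *external* removal — internal exchanges between the two boxes cancel.
M_total = 1178 + 3205 = 4383.0 Tg.
ΣF_external_out = 522.2 + 25.62 = 547.82 Tg/yr.
τ = M_total / ΣF_ext = 4383.0 / 547.82 = 8.001 yr.

8.00 yr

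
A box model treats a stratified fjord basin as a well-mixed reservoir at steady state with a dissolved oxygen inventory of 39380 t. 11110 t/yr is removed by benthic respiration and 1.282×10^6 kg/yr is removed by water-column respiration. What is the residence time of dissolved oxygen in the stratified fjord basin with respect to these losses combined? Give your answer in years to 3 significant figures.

Convert the water-column respiration flux: 1.282×10^6 kg/yr = 1282 t/yr.
Total removal = 11110 + 1282 = 12392 t/yr.
τ = M / ΣF_out = 39380 / 12392 = 3.178 yr.

3.18 yr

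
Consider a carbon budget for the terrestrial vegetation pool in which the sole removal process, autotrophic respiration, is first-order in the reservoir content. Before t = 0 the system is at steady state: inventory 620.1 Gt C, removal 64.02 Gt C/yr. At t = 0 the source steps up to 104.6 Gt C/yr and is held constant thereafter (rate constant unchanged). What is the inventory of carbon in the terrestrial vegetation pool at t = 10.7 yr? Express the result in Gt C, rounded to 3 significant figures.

883 Gt C

The sink rate constant is k = F₀/M₀ = 64.02/620.1 = 0.1032 yr⁻¹.
Solving dM/dt = F₁ − kM with M(0) = M₀ gives M(t) = F₁/k + (M₀ − F₁/k)·e^(−kt).
F₁/k = 104.6/0.1032 = 1013.2 Gt C; kt = 0.1032 × 10.7 = 1.105, e^(−kt) = 0.3313.
M(10.7) = 1013.2 + (620.1 − 1013.2) × 0.3313 = 1013.2 − 130.2 = 882.93 Gt C.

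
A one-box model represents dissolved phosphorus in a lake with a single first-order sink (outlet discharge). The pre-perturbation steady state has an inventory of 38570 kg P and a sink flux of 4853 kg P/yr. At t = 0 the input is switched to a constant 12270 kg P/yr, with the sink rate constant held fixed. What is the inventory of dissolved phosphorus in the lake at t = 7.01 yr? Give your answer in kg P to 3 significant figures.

73100 kg P

τ = M₀/F₀ = 38570/4853 = 7.948 yr; rate constant k = 1/τ.
New steady state M_∞ = F₁/k = F₁·τ = 12270 × 7.948 = 97518 kg P.
M(t) = M_∞ + (M₀ − M_∞)·e^(−t/τ); t/τ = 7.01/7.948 = 0.8820, so e^(−t/τ) = 0.4139.
M(t) = 97518 − 58950 × 0.4139 = 73117 kg P.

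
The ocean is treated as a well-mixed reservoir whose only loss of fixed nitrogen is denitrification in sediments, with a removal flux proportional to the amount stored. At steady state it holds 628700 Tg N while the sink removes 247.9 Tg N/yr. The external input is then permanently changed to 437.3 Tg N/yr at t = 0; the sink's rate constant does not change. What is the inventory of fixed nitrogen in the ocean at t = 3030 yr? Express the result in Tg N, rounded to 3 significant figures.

964000 Tg N

The sink rate constant is k = F₀/M₀ = 247.9/628700 = 0.0003943 yr⁻¹.
Solving dM/dt = F₁ − kM with M(0) = M₀ gives M(t) = F₁/k + (M₀ − F₁/k)·e^(−kt).
F₁/k = 437.3/0.0003943 = 1.1090×10^6 Tg N; kt = 0.0003943 × 3030 = 1.195, e^(−kt) = 0.3028.
M(3030) = 1.1090×10^6 + (628700 − 1.1090×10^6) × 0.3028 = 1.1090×10^6 − 145400 = 963600 Tg N.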